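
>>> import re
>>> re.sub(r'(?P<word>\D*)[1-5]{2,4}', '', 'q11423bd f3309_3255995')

'309995'

This matches zero or more of a non-digit (captured as 'word'); then 2 to 4 of a character in [1-5].
Every occurrence is swapped for ''.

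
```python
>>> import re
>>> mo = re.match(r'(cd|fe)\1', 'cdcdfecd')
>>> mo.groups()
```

After group 1 captures some text, `\1` only succeeds where that same text appears again.
`re.match` only tries the pattern at the start of the string.
The match spans [0:4] → 'cdcd'.
Captured: group 1 = 'cd'.

('cd',)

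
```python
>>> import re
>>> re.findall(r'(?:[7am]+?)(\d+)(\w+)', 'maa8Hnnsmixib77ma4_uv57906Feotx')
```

[('8', 'Hnnsmixib77ma4_uv57906Feotx')]

The pattern matches one or more of one of [7am] (lazy) (non-capturing group); then one or more of a digit (captured); then one or more of a word character (captured).
Multiple groups make `findall` return tuples — one 2-tuple for the one match.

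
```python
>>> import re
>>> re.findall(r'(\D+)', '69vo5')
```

['vo']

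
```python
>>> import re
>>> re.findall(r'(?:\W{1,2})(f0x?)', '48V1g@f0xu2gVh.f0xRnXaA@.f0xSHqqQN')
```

['f0x', 'f0x', 'f0x']

Pattern: 1 to 2 of a non-word character (non-capturing group); then the literal 'f0', then optionally the literal 'x' (captured).
Walking the string: at [5:9] match '@f0x', group 1 = 'f0x'; at [14:18] match '.f0x', group 1 = 'f0x'; at [23:28] match '@.f0x', group 1 = 'f0x'.
With a single group, `findall` returns only what that group captured — 3 items.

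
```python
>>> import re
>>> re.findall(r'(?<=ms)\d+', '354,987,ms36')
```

Because the assertion is zero-width, the text it checks is not consumed and won't appear in the result.
Matches: at [10:12] → '36'.
`findall` yields the raw match text (1 of them) because the pattern has no groups.

['36']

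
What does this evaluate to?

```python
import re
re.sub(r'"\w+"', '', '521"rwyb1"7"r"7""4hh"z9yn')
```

Each match is replaced by ''.

'52177"z9yn'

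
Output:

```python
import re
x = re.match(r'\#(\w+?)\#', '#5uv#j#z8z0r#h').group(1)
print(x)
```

5uv

The match spans [0:5] → '#5uv#'.
Captured: group 1 = '5uv'.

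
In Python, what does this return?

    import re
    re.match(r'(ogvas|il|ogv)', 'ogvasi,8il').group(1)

'ogvas'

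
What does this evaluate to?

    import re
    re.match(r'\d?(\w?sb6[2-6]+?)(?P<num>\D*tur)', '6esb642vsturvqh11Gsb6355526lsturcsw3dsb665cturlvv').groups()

This matches optionally a digit; then optionally a word character, then the literal 'sb6', then one or more of a character in [2-6] (lazy) (captured); then zero or more of a non-digit, then the literal 'tur' (captured as 'num').
`re.match` won't scan ahead — the pattern has to work from the very first character.
The match spans [0:12] → '6esb642vstur'.
Captured: group 1 = 'esb642', group 2 = 'vstur'.

('esb642', 'vstur')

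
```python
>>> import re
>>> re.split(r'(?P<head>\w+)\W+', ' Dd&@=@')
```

[' ', 'Dd', '']

The pattern matches one or more of a word character (captured as 'head'); then one or more of a non-word character.
Matches to split on: at [1:7] → 'Dd&@=@'.
The group in the pattern means `split` returns the separators' captures alongside the pieces.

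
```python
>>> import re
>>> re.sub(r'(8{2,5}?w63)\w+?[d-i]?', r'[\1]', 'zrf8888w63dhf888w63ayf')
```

'zrf[8888w63]f[888w63]yf'

Pattern: 2 to 5 of the literal '8' (lazy), then the literal 'w63' (captured); then one or more of a word character (lazy), then optionally a character in [d-i].
Matches: at [3:12] → '8888w63dh'; at [13:20] → '888w63a'.
`\1` in the replacement pulls in group 1's text for each match.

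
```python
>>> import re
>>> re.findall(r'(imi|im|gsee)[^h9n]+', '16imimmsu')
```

`|` is ordered: at each position the engine commits to the first alternative that works.
Scanning left to right: at [2:9] match 'imimmsu', group 1 = 'imi'.
Because there's exactly one group, `findall` drops the full match and keeps group 1 from the one hit.

['imi']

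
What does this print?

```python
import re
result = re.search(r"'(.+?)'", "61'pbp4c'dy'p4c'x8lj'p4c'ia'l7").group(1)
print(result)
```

The match spans [2:9] → "'pbp4c'".
Captured: group 1 = 'pbp4c'.

pbp4c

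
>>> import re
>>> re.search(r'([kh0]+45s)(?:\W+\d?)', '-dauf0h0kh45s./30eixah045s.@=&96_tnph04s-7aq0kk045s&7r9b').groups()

('0h0kh45s',)

This matches one or more of one of [kh0], then the literal '45s' (captured); then one or more of a non-word character, then optionally a digit (non-capturing group).
`re.search` tries every starting position until one works.
The match spans [5:16] → '0h0kh45s./3'.
Captured: group 1 = '0h0kh45s'.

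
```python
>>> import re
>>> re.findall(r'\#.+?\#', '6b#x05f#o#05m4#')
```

['#x05f#', '#05m4#']

Lazy quantifiers expand one character at a time until the remainder of the pattern can match.
Walking the string: at [2:8] → '#x05f#'; at [9:15] → '#05m4#'.
With no groups in the pattern, `findall` gives back each whole match — 2 here.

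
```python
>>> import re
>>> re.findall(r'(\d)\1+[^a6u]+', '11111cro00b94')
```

['1']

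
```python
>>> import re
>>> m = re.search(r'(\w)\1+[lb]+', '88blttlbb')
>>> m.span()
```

(0, 4)

A backreference is literal: `\1` must see the identical characters the first group matched.
`re.search` tries every starting position until one works.
The match spans [0:4] → '88bl'.
Captured: group 1 = '8'.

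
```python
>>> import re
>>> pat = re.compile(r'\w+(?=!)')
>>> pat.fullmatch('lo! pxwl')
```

The `(?=…)`/`(?<=…)` assertion just peeks at neighbouring text; it doesn't advance the match position.
`re.fullmatch` requires the pattern to consume the entire string.
Here there's no way to consume every character, so the call returns None.

None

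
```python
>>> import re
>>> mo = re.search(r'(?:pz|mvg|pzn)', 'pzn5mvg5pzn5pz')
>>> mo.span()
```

Alternation isn't longest-match — the leftmost alternative that fits at this position is chosen.
The match spans [0:2] → 'pz'.

(0, 2)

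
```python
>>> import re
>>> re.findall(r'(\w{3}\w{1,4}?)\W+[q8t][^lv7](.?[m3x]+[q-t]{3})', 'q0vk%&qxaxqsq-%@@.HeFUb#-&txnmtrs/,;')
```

This matches exactly 3 of a word character, then 1 to 4 of a word character (lazy) (captured); then one or more of a non-word character, then one of [q8t], then any character except [lv7]; then optionally any character, then one or more of one of [m3x], then exactly 3 of a character in [q-t] (captured).
Walking the string: at [0:13] match 'q0vk%&qxaxqsq', groups = ('q0vk', 'axqsq'); at [18:33] match 'HeFUb#-&txnmtrs', groups = ('HeFUb', 'nmtrs').
`findall` packs the 2 group values into a tuple for every match.

[('q0vk', 'axqsq'), ('HeFUb', 'nmtrs')]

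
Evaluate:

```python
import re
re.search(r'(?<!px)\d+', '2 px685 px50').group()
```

Because the assertion is negative and zero-width, positions next to the forbidden text are skipped.
The match spans [0:1] → '2'.

'2'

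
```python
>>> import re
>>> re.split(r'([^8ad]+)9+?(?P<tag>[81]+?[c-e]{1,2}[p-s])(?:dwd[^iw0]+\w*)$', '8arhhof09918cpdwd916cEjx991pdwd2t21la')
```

This matches one or more of any character except [8ad] (captured); then one or more of a literal '9' (lazy); then one or more of one of [81] (lazy), then 1 to 2 of a character in [c-e], then a character in [p-s] (captured as 'tag'); then the literal 'dwd', then one or more of any character except [iw0], then zero or more of a word character (non-capturing group); then anchored at the end.
Matches to split on: at [2:37] → 'rhhof09918cpdwd916cEjx991pdwd2t21la'.
`re.split` interleaves the captured-group text with the surrounding fragments.

['8a', 'rhhof09', '18cp', '']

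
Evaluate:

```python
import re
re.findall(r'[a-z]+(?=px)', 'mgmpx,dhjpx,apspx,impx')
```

Because the assertion is zero-width, the text it checks is not consumed and won't appear in the result.
Since nothing is captured, `findall` lists the 4 matched substrings directly.

['mgm', 'dhj', 'aps', 'im']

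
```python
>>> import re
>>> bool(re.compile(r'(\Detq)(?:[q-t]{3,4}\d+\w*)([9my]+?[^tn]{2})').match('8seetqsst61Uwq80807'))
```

Pattern: a non-digit, then the literal 'etq' (captured); then 3 to 4 of a character in [q-t], then one or more of a digit, then zero or more of a word character (non-capturing group); then one or more of one of [9my] (lazy), then exactly 2 of any character except [tn] (captured).
`match` is anchored at position 0; if the pattern doesn't fit there, it returns None.
Here the string doesn't start with a match, so the call returns None, and `bool(None)` is False.

False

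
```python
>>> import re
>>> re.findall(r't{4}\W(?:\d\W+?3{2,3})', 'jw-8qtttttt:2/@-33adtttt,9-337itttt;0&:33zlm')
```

Since nothing is captured, `findall` lists the 3 matched substrings directly.

['tttt:2/@-33', 'tttt,9-33', 'tttt;0&:33']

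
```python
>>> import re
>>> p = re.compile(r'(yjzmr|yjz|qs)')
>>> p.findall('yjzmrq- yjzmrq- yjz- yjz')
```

['yjzmr', 'yjzmr', 'yjz', 'yjz']

Branches in `(...|...)` are attempted left-to-right; the first branch that allows the whole pattern to succeed is taken.
Walking the string: at [0:5] match 'yjzmr', group 1 = 'yjzmr'; at [8:13] match 'yjzmr', group 1 = 'yjzmr'; at [16:19] match 'yjz', group 1 = 'yjz'; at [21:24] match 'yjz', group 1 = 'yjz'.
With a single group, `findall` returns only what that group captured — 4 items.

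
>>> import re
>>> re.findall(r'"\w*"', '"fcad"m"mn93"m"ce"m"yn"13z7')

['"fcad"', '"mn93"', '"ce"', '"yn"']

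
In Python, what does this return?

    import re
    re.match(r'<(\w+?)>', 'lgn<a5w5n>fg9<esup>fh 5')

None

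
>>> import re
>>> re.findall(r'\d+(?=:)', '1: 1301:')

Lookahead/lookbehind check context without consuming it, so the matched span excludes the asserted characters.
No capturing groups, so `findall` returns the 2 full match strings.

['1', '1301']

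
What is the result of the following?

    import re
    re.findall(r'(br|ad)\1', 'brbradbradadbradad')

A backreference is literal: `\1` must see the identical characters the first group matched.
Walking the string: at [0:4] match 'brbr', group 1 = 'br'; at [8:12] match 'adad', group 1 = 'ad'; at [14:18] match 'adad', group 1 = 'ad'.
One capturing group, so `findall` returns just the captured substring from each match — 3 in all.

['br', 'ad', 'ad']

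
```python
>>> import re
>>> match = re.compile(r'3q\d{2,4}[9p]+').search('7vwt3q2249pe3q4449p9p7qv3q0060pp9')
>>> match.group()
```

The match spans [4:11] → '3q2249p'.

'3q2249p'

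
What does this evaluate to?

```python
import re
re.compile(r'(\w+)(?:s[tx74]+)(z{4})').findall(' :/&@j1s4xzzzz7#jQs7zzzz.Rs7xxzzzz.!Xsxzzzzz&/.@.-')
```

[('j1', 'zzzz'), ('jQ', 'zzzz'), ('R', 'zzzz'), ('X', 'zzzz')]

Pattern: one or more of a word character (captured); then the literal 's', then one or more of one of [tx74] (non-capturing group); then exactly 4 of a literal 'z' (captured).
Walking the string: at [5:14] match 'j1s4xzzzz', groups = ('j1', 'zzzz'); at [16:24] match 'jQs7zzzz', groups = ('jQ', 'zzzz'); at [25:34] match 'Rs7xxzzzz', groups = ('R', 'zzzz'); at [36:43] match 'Xsxzzzz', groups = ('X', 'zzzz').
2 groups means each result is a tuple of 2 captured strings — 4 here.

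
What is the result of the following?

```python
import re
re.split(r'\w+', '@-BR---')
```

['@-', '---']

The pattern matches one or more of a word character.
Matches to split on: at [2:4] → 'BR'.
Splitting on the pattern gives 2 pieces.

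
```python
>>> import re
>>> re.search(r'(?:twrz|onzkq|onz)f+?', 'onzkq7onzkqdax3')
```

None

`re.search` tries every starting position until one works.
Here the pattern never matches, so the call returns None.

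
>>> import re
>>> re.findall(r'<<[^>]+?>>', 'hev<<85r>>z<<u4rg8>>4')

No capturing groups, so `findall` returns the 2 full match strings.

['<<85r>>', '<<u4rg8>>']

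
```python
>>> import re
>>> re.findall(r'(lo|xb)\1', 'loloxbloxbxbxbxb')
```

['lo', 'xb', 'xb']

A backreference is literal: `\1` must see the identical characters the first group matched.
Because there's exactly one group, `findall` drops the full match and keeps group 1 from each hit.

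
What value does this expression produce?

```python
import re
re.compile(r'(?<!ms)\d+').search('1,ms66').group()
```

'1'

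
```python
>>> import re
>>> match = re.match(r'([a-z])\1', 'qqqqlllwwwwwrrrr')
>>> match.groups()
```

('q',)

The match spans [0:2] → 'qq'.
Captured: group 1 = 'q'.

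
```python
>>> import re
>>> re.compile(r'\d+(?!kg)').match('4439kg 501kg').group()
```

'443'

`re.match` only tries the pattern at the start of the string.
The match spans [0:3] → '443'.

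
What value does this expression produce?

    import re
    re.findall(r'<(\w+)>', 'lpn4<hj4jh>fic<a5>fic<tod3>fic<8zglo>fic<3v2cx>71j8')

['hj4jh', 'a5', 'tod3', '8zglo', '3v2cx']

Scanning left to right: at [4:11] match '<hj4jh>', group 1 = 'hj4jh'; at [14:18] match '<a5>', group 1 = 'a5'; at [21:27] match '<tod3>', group 1 = 'tod3'; at [30:37] match '<8zglo>', group 1 = '8zglo'; at [40:47] match '<3v2cx>', group 1 = '3v2cx'.
One capturing group, so `findall` returns just the captured substring from each match — 5 in all.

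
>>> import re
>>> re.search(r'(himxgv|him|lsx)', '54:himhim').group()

`re.search` tries every starting position until one works.
The match spans [3:6] → 'him'.
Captured: group 1 = 'him'.

'him'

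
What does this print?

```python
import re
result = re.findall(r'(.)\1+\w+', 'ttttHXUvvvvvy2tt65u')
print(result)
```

`\1` is not a pattern — it's the concrete string captured by group 1, re-applied verbatim.
Walking the string: at [0:19] match 'ttttHXUvvvvvy2tt65u', group 1 = 't'.
One capturing group, so `findall` returns just the captured substring from the one match — 1 in all.

['t']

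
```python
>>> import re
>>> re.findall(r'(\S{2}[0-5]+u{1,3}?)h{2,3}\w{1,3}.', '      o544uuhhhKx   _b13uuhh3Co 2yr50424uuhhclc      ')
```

['o544uu', '_b13uu', 'yr50424uu']

Because there's exactly one group, `findall` drops the full match and keeps group 1 from each hit.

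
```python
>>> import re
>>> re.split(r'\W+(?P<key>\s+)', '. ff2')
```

['', ' ', 'ff2']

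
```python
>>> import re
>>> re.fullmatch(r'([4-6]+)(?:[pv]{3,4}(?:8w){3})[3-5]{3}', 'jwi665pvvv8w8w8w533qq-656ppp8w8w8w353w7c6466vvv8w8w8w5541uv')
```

None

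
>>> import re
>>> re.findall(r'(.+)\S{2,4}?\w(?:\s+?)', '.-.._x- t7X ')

This matches one or more of any character (captured); then 2 to 4 of a non-whitespace character (lazy), then a word character; then one or more of whitespace (lazy) (non-capturing group).
Walking the string: at [0:12] match '.-.._x- t7X ', group 1 = '.-.._x- '.
With a single group, `findall` returns only what that group captured — 1 item.

['.-.._x- ']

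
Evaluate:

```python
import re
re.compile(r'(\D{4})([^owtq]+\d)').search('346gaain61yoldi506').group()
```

'gaain61'

The pattern matches exactly 4 of a non-digit (captured); then one or more of any character except [owtq], then a digit (captured).
`search` walks the string left to right and returns the first match it finds.
The match spans [3:10] → 'gaain61'.
Captured: group 1 = 'gaai', group 2 = 'n61'.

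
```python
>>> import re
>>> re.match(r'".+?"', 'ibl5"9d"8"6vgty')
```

`re.match` won't scan ahead — the pattern has to work from the very first character.
Here the string doesn't start with a match, so the call returns None.

None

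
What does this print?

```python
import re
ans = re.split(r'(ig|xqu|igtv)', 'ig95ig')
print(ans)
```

['', 'ig', '95', 'ig', '']

`re.split` interleaves the captured-group text with the surrounding fragments.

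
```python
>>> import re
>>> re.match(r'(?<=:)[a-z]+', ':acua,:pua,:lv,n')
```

None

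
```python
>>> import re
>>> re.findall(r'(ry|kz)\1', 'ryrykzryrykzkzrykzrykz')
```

['ry', 'ry', 'kz']

`\1` has to match the exact text group 1 already captured.
Because there's exactly one group, `findall` drops the full match and keeps group 1 from each hit.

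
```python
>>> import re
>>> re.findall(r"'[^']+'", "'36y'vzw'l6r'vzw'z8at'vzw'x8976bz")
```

["'36y'", "'l6r'", "'z8at'"]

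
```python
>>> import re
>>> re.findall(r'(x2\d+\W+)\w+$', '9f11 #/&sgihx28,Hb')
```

['x28,']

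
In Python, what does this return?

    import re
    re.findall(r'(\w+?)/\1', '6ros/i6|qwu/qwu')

['qwu']

A backreference is literal: `\1` must see the identical characters the first group matched.
With a single group, `findall` returns only what that group captured — 1 item.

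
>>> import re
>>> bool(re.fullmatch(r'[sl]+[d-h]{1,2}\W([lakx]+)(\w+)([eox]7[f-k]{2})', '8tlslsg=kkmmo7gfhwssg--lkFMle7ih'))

For `fullmatch`, every character of the input must be accounted for by the pattern.
Here the string isn't matched end-to-end, so the call returns None, and `bool(None)` is False.

False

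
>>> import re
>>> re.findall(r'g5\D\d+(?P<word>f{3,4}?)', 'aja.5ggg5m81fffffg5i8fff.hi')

['fff', 'fff']

Pattern: the literal 'g5', then a non-digit, then one or more of a digit; then 3 to 4 of a literal 'f' (lazy) (captured as 'word').
Lazy quantifiers expand one character at a time until the remainder of the pattern can match.
Scanning left to right: at [7:15] match 'g5m81fff', group 1 = 'fff'; at [17:24] match 'g5i8fff', group 1 = 'fff'.
`findall` collects group 1 from each match (2 total).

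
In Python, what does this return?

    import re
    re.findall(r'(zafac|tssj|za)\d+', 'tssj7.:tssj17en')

Because there's exactly one group, `findall` drops the full match and keeps group 1 from each hit.

['tssj', 'tssj']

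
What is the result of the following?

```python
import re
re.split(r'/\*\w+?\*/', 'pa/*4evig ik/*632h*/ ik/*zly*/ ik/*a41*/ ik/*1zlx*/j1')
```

['pa/*4evig ik', ' ik', ' ik', ' ik', 'j1']

Matches to split on: at [12:20] → '/*632h*/'; at [23:30] → '/*zly*/'; at [33:40] → '/*a41*/'; at [43:51] → '/*1zlx*/'.
The string is cut at each match, leaving 5 pieces.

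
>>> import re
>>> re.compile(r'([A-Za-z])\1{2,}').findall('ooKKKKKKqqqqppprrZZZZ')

['K', 'q', 'p', 'Z']

`\1` is not a pattern — it's the concrete string captured by group 1, re-applied verbatim.
Walking the string: at [2:8] match 'KKKKKK', group 1 = 'K'; at [8:12] match 'qqqq', group 1 = 'q'; at [12:15] match 'ppp', group 1 = 'p'; at [17:21] match 'ZZZZ', group 1 = 'Z'.
`findall` collects group 1 from each match (4 total).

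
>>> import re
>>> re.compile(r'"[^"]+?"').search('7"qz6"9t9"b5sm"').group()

'"qz6"'

Unlike `match`, `search` isn't anchored — it looks for the pattern anywhere in the string.
The match spans [1:6] → '"qz6"'.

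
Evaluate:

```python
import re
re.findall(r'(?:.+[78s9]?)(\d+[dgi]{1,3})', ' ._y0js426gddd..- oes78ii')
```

This matches one or more of any character, then optionally one of [78s9] (non-capturing group); then one or more of a digit, then 1 to 3 of one of [dgi] (captured).
Matches: at [0:25] match ' ._y0js426gddd..- oes78ii', group 1 = '8ii'.
One capturing group, so `findall` returns just the captured substring from the one match — 1 in all.

['8ii']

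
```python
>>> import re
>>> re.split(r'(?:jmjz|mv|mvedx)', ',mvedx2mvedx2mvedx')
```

[',', 'edx2', 'edx2', 'edx']

Alternation isn't longest-match — the leftmost alternative that fits at this position is chosen.
The string is cut at each match, leaving 4 pieces.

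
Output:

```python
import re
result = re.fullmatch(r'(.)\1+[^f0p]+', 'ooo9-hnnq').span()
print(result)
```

`\1` has to match the exact text group 1 already captured.
For `fullmatch`, every character of the input must be accounted for by the pattern.
The match spans [0:9] → 'ooo9-hnnq'.
Captured: group 1 = 'o'.

(0, 9)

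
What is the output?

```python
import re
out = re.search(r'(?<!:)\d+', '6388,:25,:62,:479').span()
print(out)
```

The negative lookahead/lookbehind blocks any match where the forbidden context is present.
The match spans [0:4] → '6388'.

(0, 4)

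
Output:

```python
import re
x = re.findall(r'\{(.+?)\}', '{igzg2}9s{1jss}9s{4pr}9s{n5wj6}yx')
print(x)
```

With the lazy modifier that quantifier settles for the fewest repetitions that let the rest of the pattern succeed (the atoms after it are unaffected and can still be greedy).
Scanning left to right: at [0:7] match '{igzg2}', group 1 = 'igzg2'; at [9:15] match '{1jss}', group 1 = '1jss'; at [17:22] match '{4pr}', group 1 = '4pr'; at [24:31] match '{n5wj6}', group 1 = 'n5wj6'.
`findall` collects group 1 from each match (4 total).

['igzg2', '1jss', '4pr', 'n5wj6']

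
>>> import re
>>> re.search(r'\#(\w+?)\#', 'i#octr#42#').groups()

('octr',)

Unlike `match`, `search` isn't anchored — it looks for the pattern anywhere in the string.
The match spans [1:7] → '#octr#'.
Captured: group 1 = 'octr'.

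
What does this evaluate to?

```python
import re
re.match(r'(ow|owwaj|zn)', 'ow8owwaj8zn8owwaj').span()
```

`re.match` only tries the pattern at the start of the string.
The match spans [0:2] → 'ow'.

(0, 2)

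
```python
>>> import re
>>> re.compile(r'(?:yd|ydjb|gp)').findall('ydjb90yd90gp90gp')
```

['yd', 'yd', 'gp', 'gp']

Alternation isn't longest-match — the leftmost alternative that fits at this position is chosen.
`findall` yields the raw match text (4 of them) because the pattern has no groups.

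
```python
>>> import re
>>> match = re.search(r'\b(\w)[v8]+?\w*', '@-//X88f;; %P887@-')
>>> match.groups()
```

The pattern matches a word boundary (`\b`, zero-width); then a word character (captured); then one or more of one of [v8] (lazy), then zero or more of a word character.
`search` walks the string left to right and returns the first match it finds.
The match spans [4:8] → 'X88f'.
Captured: group 1 = 'X'.

('X',)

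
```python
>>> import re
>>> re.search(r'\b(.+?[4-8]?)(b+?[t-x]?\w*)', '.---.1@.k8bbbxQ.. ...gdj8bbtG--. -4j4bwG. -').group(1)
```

The match spans [5:15] → '1@.k8bbbxQ'.
Captured: group 1 = '1@.k8', group 2 = 'bbbxQ'.

'1@.k8'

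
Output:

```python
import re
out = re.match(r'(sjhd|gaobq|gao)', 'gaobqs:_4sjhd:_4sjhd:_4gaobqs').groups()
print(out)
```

('gaobq',)

The regex engine tests alternatives in the order written; an earlier branch that matches wins even if a later one would match more.
`re.match` won't scan ahead — the pattern has to work from the very first character.
The match spans [0:5] → 'gaobq'.
Captured: group 1 = 'gaobq'.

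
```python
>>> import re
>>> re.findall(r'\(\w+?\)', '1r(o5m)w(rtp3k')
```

['(o5m)']

Matches: at [2:7] → '(o5m)'.
No capturing groups, so `findall` returns the 1 full match string.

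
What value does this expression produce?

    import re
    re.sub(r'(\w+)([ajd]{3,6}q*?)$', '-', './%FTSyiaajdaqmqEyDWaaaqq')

'./%-'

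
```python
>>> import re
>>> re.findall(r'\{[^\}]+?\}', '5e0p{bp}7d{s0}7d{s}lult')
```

['{bp}', '{s0}', '{s}']

Matches: at [4:8] → '{bp}'; at [10:14] → '{s0}'; at [16:19] → '{s}'.
Since nothing is captured, `findall` lists the 3 matched substrings directly.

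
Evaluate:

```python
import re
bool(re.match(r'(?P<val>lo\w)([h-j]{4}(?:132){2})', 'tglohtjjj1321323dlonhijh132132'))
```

False

With `match`, the pattern is implicitly anchored at the beginning.
Here the pattern fails at index 0, so the call returns None, and `bool(None)` is False.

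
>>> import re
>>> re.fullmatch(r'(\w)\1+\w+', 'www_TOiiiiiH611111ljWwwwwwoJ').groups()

A backreference is literal: `\1` must see the identical characters the first group matched.
`re.fullmatch` requires the pattern to consume the entire string.
The match spans [0:28] → 'www_TOiiiiiH611111ljWwwwwwoJ'.
Captured: group 1 = 'w'.

('w',)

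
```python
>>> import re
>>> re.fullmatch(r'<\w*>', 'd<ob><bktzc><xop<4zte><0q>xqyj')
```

`fullmatch` succeeds only if the pattern covers the string from start to end.
Here there's no way to consume every character, so the call returns None.

None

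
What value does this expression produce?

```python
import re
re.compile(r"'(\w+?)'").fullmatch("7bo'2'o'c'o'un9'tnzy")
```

For `fullmatch`, every character of the input must be accounted for by the pattern.
Here there's no way to consume every character, so the call returns None.

None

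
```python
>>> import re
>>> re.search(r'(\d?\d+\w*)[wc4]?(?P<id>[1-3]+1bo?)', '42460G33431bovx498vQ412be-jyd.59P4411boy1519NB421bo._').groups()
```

('42460G334', '31bo')

The match spans [0:13] → '42460G33431bo'.
Captured: group 1 = '42460G334', group 2 = '31bo'.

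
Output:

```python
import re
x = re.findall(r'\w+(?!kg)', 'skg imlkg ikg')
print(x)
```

['skg', 'imlkg', 'ikg']

The negative lookaround is zero-width — it rules out positions where the adjacent text would match, without consuming anything.
Matches: at [0:3] → 'skg'; at [4:9] → 'imlkg'; at [10:13] → 'ikg'.
`findall` yields the raw match text (3 of them) because the pattern has no groups.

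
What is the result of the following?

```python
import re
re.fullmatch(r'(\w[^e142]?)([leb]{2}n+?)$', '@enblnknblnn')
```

None

For `fullmatch`, every character of the input must be accounted for by the pattern.
Here the string isn't matched end-to-end, so the call returns None.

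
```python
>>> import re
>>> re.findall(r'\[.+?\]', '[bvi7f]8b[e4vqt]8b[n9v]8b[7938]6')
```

['[bvi7f]', '[e4vqt]', '[n9v]', '[7938]']

The `?` after the quantifier makes it lazy — it takes as little as possible before letting the rest of the pattern try.
With no groups in the pattern, `findall` gives back each whole match — 4 here.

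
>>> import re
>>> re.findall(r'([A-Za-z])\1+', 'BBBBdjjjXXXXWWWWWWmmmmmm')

`\1` is not a pattern — it's the concrete string captured by group 1, re-applied verbatim.
Scanning left to right: at [0:4] match 'BBBB', group 1 = 'B'; at [5:8] match 'jjj', group 1 = 'j'; at [8:12] match 'XXXX', group 1 = 'X'; at [12:18] match 'WWWWWW', group 1 = 'W'; at [18:24] match 'mmmmmm', group 1 = 'm'.
Because there's exactly one group, `findall` drops the full match and keeps group 1 from each hit.

['B', 'j', 'X', 'W', 'm']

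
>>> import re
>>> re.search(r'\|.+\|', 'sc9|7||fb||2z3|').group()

`re.search` tries every starting position until one works.
The match spans [3:15] → '|7||fb||2z3|'.

'|7||fb||2z3|'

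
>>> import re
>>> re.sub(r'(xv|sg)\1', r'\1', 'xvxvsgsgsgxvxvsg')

A backreference is literal: `\1` must see the identical characters the first group matched.
`\1` in the replacement pulls in group 1's text for each match.

'xvsgsgxvsg'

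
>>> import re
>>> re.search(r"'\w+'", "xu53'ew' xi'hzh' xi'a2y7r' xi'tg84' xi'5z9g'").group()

"'ew'"

The match spans [4:8] → "'ew'".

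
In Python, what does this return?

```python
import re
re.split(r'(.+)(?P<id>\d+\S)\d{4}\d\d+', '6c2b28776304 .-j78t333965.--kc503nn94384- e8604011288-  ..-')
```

['', '6c2b28776304 .-j78t333965.--kc503nn94384- e86', '04', '-  ..-']

The pattern matches one or more of any character (captured); then one or more of a digit, then a non-whitespace character (captured as 'id'); then exactly 4 of a digit, then a digit, then one or more of a digit.
Matches to split on: at [0:53] → '6c2b28776304 .-j78t333965.--kc503nn94384- e8604011288'.
The group in the pattern means `split` returns the separators' captures alongside the pieces.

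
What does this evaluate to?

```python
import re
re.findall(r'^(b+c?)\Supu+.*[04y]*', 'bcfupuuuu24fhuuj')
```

Pattern: anchored at the start of the string; then one or more of the literal 'b', then optionally the literal 'c' (captured); then a non-whitespace character, then the literal 'up', then one or more of the literal 'u'; then zero or more of any character, then zero or more of one of [04y].
Scanning left to right: at [0:16] match 'bcfupuuuu24fhuuj', group 1 = 'bc'.
`findall` collects group 1 from the one match (1 total).

['bc']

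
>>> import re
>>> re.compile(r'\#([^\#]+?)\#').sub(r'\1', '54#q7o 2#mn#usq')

The replacement refers to a captured group, so each match is rewritten using its own captured text.

'54q7o 2mn#usq'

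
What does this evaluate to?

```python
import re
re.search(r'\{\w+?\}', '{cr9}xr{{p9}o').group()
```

'{cr9}'

The match spans [0:5] → '{cr9}'.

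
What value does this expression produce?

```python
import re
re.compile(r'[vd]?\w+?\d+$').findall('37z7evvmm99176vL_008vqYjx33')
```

Pattern: optionally one of [vd], then one or more of a word character (lazy); then one or more of a digit; then anchored at the end.
Scanning left to right: at [0:27] → '37z7evvmm99176vL_008vqYjx33'.
`findall` yields the raw match text (1 of them) because the pattern has no groups.

['37z7evvmm99176vL_008vqYjx33']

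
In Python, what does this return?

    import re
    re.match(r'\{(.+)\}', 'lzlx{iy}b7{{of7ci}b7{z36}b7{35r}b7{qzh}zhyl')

None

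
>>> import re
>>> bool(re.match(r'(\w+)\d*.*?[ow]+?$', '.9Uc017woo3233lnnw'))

The pattern matches one or more of a word character (captured); then zero or more of a digit, then zero or more of any character (lazy), then one or more of one of [ow] (lazy); then anchored at the end.
`re.match` won't scan ahead — the pattern has to work from the very first character.
Here the pattern fails at index 0, so the call returns None, and `bool(None)` is False.

False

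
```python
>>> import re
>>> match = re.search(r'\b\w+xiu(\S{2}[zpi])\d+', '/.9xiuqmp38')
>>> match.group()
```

'9xiuqmp38'

The match spans [2:11] → '9xiuqmp38'.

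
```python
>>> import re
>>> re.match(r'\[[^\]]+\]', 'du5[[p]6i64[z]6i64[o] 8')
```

None

With `match`, the pattern is implicitly anchored at the beginning.
Here the string doesn't start with a match, so the call returns None.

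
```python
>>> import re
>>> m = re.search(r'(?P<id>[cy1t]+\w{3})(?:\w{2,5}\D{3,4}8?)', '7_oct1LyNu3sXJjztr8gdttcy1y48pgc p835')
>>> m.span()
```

(3, 19)

This matches one or more of one of [cy1t], then exactly 3 of a word character (captured as 'id'); then 2 to 5 of a word character, then 3 to 4 of a non-digit, then optionally a literal '8' (non-capturing group).
Unlike `match`, `search` isn't anchored — it looks for the pattern anywhere in the string.
The match spans [3:19] → 'ct1LyNu3sXJjztr8'.
Captured: group 1 = 'ct1LyN'.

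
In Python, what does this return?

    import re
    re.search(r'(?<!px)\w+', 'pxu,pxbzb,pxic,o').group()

'pxu'

`(?!…)`/`(?<!…)` only lets a position through if the neighbouring text does NOT match; no characters are consumed.
`re.search` scans for the first position where the pattern succeeds.
The match spans [0:3] → 'pxu'.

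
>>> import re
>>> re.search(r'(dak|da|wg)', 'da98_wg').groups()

('da',)

Unlike `match`, `search` isn't anchored — it looks for the pattern anywhere in the string.
The match spans [0:2] → 'da'.
Captured: group 1 = 'da'.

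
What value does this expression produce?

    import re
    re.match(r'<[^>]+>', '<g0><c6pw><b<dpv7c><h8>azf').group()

With `match`, the pattern is implicitly anchored at the beginning.
The match spans [0:4] → '<g0>'.

'<g0>'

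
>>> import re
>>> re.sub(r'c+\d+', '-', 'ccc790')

Pattern: one or more of a literal 'c'; then one or more of a digit.
Matches: at [0:6] → 'ccc790'.
Every occurrence is swapped for '-'.

'-'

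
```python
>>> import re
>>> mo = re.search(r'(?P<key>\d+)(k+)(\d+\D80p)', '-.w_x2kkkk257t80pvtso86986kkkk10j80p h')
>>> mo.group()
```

This matches one or more of a digit (captured as 'key'); then one or more of a literal 'k' (captured); then one or more of a digit, then a non-digit, then the literal '80p' (captured).
`search` walks the string left to right and returns the first match it finds.
The match spans [5:17] → '2kkkk257t80p'.
Captured: group 1 = '2', group 2 = 'kkkk', group 3 = '257t80p'.

'2kkkk257t80p'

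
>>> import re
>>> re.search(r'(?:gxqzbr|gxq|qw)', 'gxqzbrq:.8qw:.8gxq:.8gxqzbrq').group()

'gxqzbr'

Alternation isn't longest-match — the leftmost alternative that fits at this position is chosen.
`re.search` scans for the first position where the pattern succeeds.
The match spans [0:6] → 'gxqzbr'.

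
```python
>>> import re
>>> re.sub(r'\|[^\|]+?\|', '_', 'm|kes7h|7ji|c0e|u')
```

Matches: at [1:8] → '|kes7h|'; at [11:16] → '|c0e|'.
`sub` substitutes '_' at each match site.

'm_7ji_u'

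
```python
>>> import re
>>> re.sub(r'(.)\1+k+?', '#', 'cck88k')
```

`\1` has to match the exact text group 1 already captured.
Matches: at [0:3] → 'cck'; at [3:6] → '88k'.
Every occurrence is swapped for '#'.

'##'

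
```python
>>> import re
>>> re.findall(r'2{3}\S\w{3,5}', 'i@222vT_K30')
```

['222vT_K30']

Pattern: exactly 3 of a literal '2'; then a non-whitespace character, then 3 to 5 of a word character.
With no groups in the pattern, `findall` gives back each whole match — 1 here.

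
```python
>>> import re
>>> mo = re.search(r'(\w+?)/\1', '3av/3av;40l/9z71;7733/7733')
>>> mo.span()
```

A backreference is literal: `\1` must see the identical characters the first group matched.
The match spans [0:7] → '3av/3av'.

(0, 7)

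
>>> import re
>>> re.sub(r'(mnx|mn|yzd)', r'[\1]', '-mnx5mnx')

'-[mnx]5[mnx]'

Alternation tries branches left to right and keeps the first one that lets the overall match succeed at that position.
The replacement refers to a captured group, so each match is rewritten using its own captured text.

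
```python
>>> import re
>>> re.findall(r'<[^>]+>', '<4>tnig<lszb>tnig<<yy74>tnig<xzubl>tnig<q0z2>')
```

['<4>', '<lszb>', '<<yy74>', '<xzubl>', '<q0z2>']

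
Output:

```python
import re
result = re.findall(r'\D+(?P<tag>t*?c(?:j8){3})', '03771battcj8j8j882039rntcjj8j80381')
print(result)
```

Pattern: one or more of a non-digit; then zero or more of a literal 't' (lazy), then the literal 'c', then the literal 'j8' repeated 3 times (captured as 'tag').
Walking the string: at [5:16] match 'battcj8j8j8', group 1 = 'cj8j8j8'.
`findall` collects group 1 from the one match (1 total).

['cj8j8j8']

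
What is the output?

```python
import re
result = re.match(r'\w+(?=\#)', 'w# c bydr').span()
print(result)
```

`re.match` only tries the pattern at the start of the string.
The match spans [0:1] → 'w'.

(0, 1)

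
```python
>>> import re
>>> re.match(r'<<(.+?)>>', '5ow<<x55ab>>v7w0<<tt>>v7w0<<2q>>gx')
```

None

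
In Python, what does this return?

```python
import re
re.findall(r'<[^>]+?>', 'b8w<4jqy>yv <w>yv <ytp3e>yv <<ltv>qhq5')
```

['<4jqy>', '<w>', '<ytp3e>', '<<ltv>']

Walking the string: at [3:9] → '<4jqy>'; at [12:15] → '<w>'; at [18:25] → '<ytp3e>'; at [28:34] → '<<ltv>'.
`findall` yields the raw match text (4 of them) because the pattern has no groups.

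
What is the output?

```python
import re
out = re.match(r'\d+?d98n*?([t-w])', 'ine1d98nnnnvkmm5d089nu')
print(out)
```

None

This matches one or more of a digit (lazy), then the literal 'd98', then zero or more of a literal 'n' (lazy); then a character in [t-w] (captured).
`re.match` only tries the pattern at the start of the string.
Here the string doesn't start with a match, so the call returns None.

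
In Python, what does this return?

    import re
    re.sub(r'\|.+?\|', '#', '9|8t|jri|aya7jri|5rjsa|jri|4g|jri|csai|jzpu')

The `?` after the quantifier makes it lazy — it takes as little as possible before letting the rest of the pattern try.
`sub` substitutes '#' at each match site.

'9#jri#5rjsa#4g#csai|jzpu'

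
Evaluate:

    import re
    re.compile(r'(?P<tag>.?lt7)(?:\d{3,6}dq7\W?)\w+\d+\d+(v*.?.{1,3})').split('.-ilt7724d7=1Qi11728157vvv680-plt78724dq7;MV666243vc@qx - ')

['.-ilt7724d7=1Qi11728157vvv680-', 'plt7', 'vc@qx', ' - ']

Because the pattern has a capturing group, `split` also inserts each captured text between the pieces.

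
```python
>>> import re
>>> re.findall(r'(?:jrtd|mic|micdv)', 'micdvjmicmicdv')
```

Branches in `(...|...)` are attempted left-to-right; the first branch that allows the whole pattern to succeed is taken.
With no groups in the pattern, `findall` gives back each whole match — 3 here.

['mic', 'mic', 'mic']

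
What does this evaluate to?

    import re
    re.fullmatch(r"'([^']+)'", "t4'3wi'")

None

`re.fullmatch` requires the pattern to consume the entire string.
Here the pattern can't cover the whole string, so the call returns None.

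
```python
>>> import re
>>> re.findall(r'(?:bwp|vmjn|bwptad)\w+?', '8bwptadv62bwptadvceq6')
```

`|` is ordered: at each position the engine commits to the first alternative that works.
`findall` yields the raw match text (2 of them) because the pattern has no groups.

['bwpt', 'bwpt']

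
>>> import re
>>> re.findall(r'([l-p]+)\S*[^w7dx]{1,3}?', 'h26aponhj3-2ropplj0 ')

The pattern matches one or more of a character in [l-p] (captured); then zero or more of a non-whitespace character; then 1 to 3 of any character except [w7dx] (lazy).
Matches: at [4:20] match 'ponhj3-2ropplj0 ', group 1 = 'pon'.
With a single group, `findall` returns only what that group captured — 1 item.

['pon']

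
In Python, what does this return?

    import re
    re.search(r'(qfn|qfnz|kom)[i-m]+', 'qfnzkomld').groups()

`re.search` scans for the first position where the pattern succeeds.
The match spans [0:5] → 'qfnzk'.
Captured: group 1 = 'qfnz'.

('qfnz',)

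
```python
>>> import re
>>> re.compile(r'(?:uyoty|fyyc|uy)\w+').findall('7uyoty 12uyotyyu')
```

Matches: at [1:6] → 'uyoty'; at [9:16] → 'uyotyyu'.
With no groups in the pattern, `findall` gives back each whole match — 2 here.

['uyoty', 'uyotyyu']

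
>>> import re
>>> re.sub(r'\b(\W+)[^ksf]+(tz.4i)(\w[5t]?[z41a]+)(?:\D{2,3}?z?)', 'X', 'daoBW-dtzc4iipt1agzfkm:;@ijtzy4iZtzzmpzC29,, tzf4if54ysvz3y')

`sub` substitutes 'X' at each match site.

'daoBW-dtzc4iipt1agzfkmXvz3y'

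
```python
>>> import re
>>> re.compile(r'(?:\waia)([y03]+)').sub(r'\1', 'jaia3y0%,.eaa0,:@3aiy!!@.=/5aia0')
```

'3y0%,.eaa0,:@3aiy!!@.=/0'

Pattern: a word character, then the literal 'aia' (non-capturing group); then one or more of one of [y03] (captured).
Matches: at [0:7] → 'jaia3y0'; at [27:32] → '5aia0'.
The replacement refers to a captured group, so each match is rewritten using its own captured text.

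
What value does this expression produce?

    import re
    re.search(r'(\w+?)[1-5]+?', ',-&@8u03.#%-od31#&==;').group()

Pattern: one or more of a word character (lazy) (captured); then one or more of a character in [1-5] (lazy).
`search` walks the string left to right and returns the first match it finds.
The match spans [4:8] → '8u03'.
Captured: group 1 = '8u0'.

'8u03'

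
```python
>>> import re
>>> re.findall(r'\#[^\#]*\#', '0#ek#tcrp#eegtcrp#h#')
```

Since nothing is captured, `findall` lists the 2 matched substrings directly.

['#ek#', '#eegtcrp#']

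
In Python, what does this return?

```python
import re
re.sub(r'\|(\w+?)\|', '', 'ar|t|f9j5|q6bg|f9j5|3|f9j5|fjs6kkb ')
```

Matches: at [2:5] → '|t|'; at [9:15] → '|q6bg|'; at [19:22] → '|3|'.
Each match is replaced by ''.

'arf9j5f9j5f9j5|fjs6kkb '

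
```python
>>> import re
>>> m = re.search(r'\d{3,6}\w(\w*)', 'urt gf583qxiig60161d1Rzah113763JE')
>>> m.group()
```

Pattern: 3 to 6 of a digit, then a word character; then zero or more of a word character (captured).
`search` walks the string left to right and returns the first match it finds.
The match spans [6:33] → '583qxiig60161d1Rzah113763JE'.
Captured: group 1 = 'xiig60161d1Rzah113763JE'.

'583qxiig60161d1Rzah113763JE'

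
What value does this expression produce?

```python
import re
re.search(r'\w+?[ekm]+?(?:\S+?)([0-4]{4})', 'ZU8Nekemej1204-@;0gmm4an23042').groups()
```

('1204',)

The match spans [0:14] → 'ZU8Nekemej1204'.
Captured: group 1 = '1204'.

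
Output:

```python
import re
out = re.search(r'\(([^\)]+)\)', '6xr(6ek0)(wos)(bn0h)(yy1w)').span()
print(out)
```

The match spans [3:9] → '(6ek0)'.

(3, 9)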